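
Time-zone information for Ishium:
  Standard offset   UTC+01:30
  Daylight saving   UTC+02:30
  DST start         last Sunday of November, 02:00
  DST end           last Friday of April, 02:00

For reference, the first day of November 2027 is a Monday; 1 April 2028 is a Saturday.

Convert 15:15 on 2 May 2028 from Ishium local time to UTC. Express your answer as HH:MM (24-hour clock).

1 November 2027 is a Monday, so Sundays fall on 7, 14, 21, 28; the last is November 28.
1 April 2028 is a Saturday, so Fridays fall on 7, 14, 21, 28; the last is April 28.
2 May 2028 is outside the daylight-saving period (28 November 2027 – 28 April 2028), so Ishium is on standard time, UTC+01:30.
15:15 local − 1h30m = 13:45 UTC.

13:45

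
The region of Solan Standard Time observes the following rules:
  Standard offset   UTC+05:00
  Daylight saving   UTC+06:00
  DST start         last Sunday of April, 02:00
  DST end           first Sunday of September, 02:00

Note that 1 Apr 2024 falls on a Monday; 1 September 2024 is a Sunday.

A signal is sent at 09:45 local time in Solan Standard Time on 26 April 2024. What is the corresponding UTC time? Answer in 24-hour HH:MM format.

04:45

1 April 2024 is a Monday, so Sundays fall on 7, 14, 21, 28; the last is April 28.
1 September 2024 is a Sunday, so the first Sunday is September 1.
Daylight saving runs 28 April – 1 September; 26 April 2024 is outside that window, so Solan Standard Time is on standard time at UTC+05:00.
09:45 local − 5h = 04:45 UTC.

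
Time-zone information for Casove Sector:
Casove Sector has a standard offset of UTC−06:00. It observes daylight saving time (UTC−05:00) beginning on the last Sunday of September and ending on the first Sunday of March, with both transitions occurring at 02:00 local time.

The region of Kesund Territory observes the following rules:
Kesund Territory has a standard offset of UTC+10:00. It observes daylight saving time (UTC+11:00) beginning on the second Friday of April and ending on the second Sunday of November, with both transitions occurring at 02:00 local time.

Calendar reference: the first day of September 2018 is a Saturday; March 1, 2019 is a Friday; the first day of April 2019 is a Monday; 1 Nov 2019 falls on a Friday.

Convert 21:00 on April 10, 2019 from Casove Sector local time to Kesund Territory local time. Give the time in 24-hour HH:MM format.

1 September 2018 is a Saturday, so Sundays fall on 2, 9, 16, 23, 30; the last is September 30.
1 March 2019 is a Friday, so the first Sunday is March 3.
Daylight saving runs 30 September 2018 – 3 March 2019; April 10, 2019 is outside that window, so Casove Sector is on standard time at UTC−06:00.
21:00 Casove Sector + 6h = 03:00 UTC (rolling into the next day, 11 April 2019).
1 April 2019 is a Monday, so the first Friday is April 5 and the second is April 12.
1 November 2019 is a Friday, so the first Sunday is November 3 and the second is November 10.
At the standard offset (UTC+10:00), 03:00 UTC + 10h = 13:00 Kesund Territory standard time.
The standard-time date in Kesund Territory, April 11, 2019, does not fall between 12 April and 10 November, so daylight saving is not in effect and Kesund Territory is at UTC+10:00.
03:00 UTC + 10h = 13:00 Kesund Territory.

13:00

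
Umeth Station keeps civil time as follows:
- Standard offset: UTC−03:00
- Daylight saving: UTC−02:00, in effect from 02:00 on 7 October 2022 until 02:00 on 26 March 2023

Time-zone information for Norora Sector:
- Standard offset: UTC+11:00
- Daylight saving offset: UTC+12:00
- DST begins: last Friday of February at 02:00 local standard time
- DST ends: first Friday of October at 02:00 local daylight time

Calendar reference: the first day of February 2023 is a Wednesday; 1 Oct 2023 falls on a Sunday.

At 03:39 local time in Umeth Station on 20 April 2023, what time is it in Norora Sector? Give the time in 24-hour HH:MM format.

Daylight saving runs 7 October 2022 – 26 March 2023; 20 April 2023 is outside that window, so Umeth Station is on standard time at UTC−03:00.
03:39 Umeth Station + 3h = 06:39 UTC.
1 February 2023 is a Wednesday, so Fridays fall on 3, 10, 17, 24; the last is February 24.
1 October 2023 is a Sunday, so the first Friday is October 6.
At the standard offset (UTC+11:00), 06:39 UTC + 11h = 17:39 Norora Sector standard time.
Daylight saving runs 24 February – 6 October; the standard-time date in Norora Sector, 20 April 2023, is inside that window, so Norora Sector is at UTC+12:00.
06:39 UTC + 12h = 18:39 Norora Sector.

18:39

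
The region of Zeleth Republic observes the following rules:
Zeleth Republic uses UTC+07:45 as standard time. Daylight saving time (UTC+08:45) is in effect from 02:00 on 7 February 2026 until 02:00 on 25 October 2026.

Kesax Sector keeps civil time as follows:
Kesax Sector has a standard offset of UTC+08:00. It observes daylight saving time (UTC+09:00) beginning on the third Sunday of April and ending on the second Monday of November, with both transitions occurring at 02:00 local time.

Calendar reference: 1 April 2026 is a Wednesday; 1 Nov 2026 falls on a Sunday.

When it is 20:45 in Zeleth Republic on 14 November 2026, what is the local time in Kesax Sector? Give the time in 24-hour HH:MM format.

14 November 2026 does not fall between 7 February and 25 October, so daylight saving is not in effect and Zeleth Republic is at UTC+07:45.
20:45 Zeleth Republic − 7h45m = 13:00 UTC.
1 April 2026 is a Wednesday, so the first Sunday is April 5 and the third is April 19.
1 November 2026 is a Sunday, so the first Monday is November 2 and the second is November 9.
At the standard offset (UTC+08:00), 13:00 UTC + 8h = 21:00 Kesax Sector standard time.
The standard-time date in Kesax Sector, 14 November 2026, is outside the daylight-saving period (19 April – 9 November), so Kesax Sector is on standard time, UTC+08:00.
13:00 UTC + 8h = 21:00 Kesax Sector.

21:00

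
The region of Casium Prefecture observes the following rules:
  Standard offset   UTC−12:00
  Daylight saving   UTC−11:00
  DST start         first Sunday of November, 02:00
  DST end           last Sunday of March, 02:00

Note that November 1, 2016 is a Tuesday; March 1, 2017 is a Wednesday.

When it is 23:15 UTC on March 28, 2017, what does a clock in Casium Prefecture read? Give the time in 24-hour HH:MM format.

1 November 2016 is a Tuesday, so the first Sunday is November 6.
1 March 2017 is a Wednesday, so Sundays fall on 5, 12, 19, 26; the last is March 26.
At the standard offset (UTC−12:00), 23:15 UTC − 12h = 11:15 Casium Prefecture standard time.
Daylight saving runs 6 November 2016 – 26 March 2017; the standard-time date in Casium Prefecture, March 28, 2017, is outside that window, so Casium Prefecture is on standard time at UTC−12:00.
23:15 UTC − 12h = 11:15 local.

11:15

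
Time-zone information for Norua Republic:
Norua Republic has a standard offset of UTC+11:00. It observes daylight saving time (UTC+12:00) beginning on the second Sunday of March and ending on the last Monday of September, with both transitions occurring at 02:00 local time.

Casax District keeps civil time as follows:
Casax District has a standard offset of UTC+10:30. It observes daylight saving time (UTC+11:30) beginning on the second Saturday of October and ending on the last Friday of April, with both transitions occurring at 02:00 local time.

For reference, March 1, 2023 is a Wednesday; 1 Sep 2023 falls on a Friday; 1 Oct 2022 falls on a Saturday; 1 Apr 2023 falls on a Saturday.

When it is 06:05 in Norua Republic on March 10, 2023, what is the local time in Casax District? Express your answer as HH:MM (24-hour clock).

06:35

1 March 2023 is a Wednesday, so the first Sunday is March 5 and the second is March 12.
1 September 2023 is a Friday, so Mondays fall on 4, 11, 18, 25; the last is September 25.
March 10, 2023 is outside the daylight-saving period (12 March – 25 September), so Norua Republic is on standard time, UTC+11:00.
06:05 Norua Republic − 11h = 19:05 UTC (rolling into the previous day, 9 March 2023).
1 October 2022 is a Saturday, so the first Saturday is October 1 and the second is October 8.
1 April 2023 is a Saturday, so Fridays fall on 7, 14, 21, 28; the last is April 28.
At the standard offset (UTC+10:30), 19:05 UTC + 10h30m = 05:35 Casax District standard time (rolling into the next day, 10 March 2023).
Daylight saving runs 8 October 2022 – 28 April 2023; the standard-time date in Casax District, March 10, 2023, is inside that window, so Casax District is at UTC+11:30.
19:05 UTC + 11h30m = 06:35 Casax District (rolling into the next day, 10 March 2023).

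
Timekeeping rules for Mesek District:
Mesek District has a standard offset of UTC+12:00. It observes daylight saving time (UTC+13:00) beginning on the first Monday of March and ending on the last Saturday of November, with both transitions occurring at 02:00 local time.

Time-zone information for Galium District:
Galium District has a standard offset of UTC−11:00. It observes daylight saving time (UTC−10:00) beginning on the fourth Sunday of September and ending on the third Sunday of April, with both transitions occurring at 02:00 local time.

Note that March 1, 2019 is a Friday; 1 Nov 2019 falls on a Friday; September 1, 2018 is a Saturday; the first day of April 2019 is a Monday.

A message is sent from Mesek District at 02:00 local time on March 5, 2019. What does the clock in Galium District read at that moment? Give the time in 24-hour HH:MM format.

03:00

1 March 2019 is a Friday, so the first Monday is March 4.
1 November 2019 is a Friday, so Saturdays fall on 2, 9, 16, 23, 30; the last is November 30.
March 5, 2019 falls between 4 March and 30 November, so daylight saving is in effect and Mesek District is at UTC+13:00.
02:00 Mesek District − 13h = 13:00 UTC (rolling into the previous day, 4 March 2019).
1 September 2018 is a Saturday, so the first Sunday is September 2 and the fourth is September 23.
1 April 2019 is a Monday, so the first Sunday is April 7 and the third is April 21.
At the standard offset (UTC−11:00), 13:00 UTC − 11h = 02:00 Galium District standard time.
The standard-time date in Galium District, March 4, 2019, lies within the daylight-saving period (23 September 2018 – 21 April 2019), so Galium District is on daylight time, UTC−10:00.
13:00 UTC − 10h = 03:00 Galium District.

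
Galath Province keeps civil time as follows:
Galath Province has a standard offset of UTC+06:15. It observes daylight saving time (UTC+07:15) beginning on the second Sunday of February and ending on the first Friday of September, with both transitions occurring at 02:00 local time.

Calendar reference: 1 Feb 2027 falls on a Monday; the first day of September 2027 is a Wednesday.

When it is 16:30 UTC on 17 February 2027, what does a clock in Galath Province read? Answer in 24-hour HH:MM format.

1 February 2027 is a Monday, so the first Sunday is February 7 and the second is February 14.
1 September 2027 is a Wednesday, so the first Friday is September 3.
At the standard offset (UTC+06:15), 16:30 UTC + 6h15m = 22:45 Galath Province standard time.
Daylight saving runs 14 February – 3 September; the standard-time date in Galath Province, 17 February 2027, is inside that window, so Galath Province is at UTC+07:15.
16:30 UTC + 7h15m = 23:45 local.

23:45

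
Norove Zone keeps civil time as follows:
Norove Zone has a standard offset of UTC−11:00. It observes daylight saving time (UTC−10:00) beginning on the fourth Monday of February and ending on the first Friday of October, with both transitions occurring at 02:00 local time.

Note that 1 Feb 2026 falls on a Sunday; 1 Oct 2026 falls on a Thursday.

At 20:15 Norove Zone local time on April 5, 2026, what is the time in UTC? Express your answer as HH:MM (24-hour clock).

1 February 2026 is a Sunday, so the first Monday is February 2 and the fourth is February 23.
1 October 2026 is a Thursday, so the first Friday is October 2.
April 5, 2026 lies within the daylight-saving period (23 February – 2 October), so Norove Zone is on daylight time, UTC−10:00.
20:15 local + 10h = 06:15 UTC (rolling into the next day, 6 April 2026).

06:15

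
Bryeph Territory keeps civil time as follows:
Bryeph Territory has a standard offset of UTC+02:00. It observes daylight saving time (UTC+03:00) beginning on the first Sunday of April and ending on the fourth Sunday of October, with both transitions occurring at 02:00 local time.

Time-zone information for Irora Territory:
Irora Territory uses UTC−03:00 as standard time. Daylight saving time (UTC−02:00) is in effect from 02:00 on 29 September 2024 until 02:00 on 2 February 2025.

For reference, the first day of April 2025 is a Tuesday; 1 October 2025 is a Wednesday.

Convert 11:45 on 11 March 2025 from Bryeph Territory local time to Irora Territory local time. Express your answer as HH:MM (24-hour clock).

06:45

1 April 2025 is a Tuesday, so the first Sunday is April 6.
1 October 2025 is a Wednesday, so the first Sunday is October 5 and the fourth is October 26.
Daylight saving runs 6 April – 26 October; 11 March 2025 is outside that window, so Bryeph Territory is on standard time at UTC+02:00.
11:45 Bryeph Territory − 2h = 09:45 UTC.
At the standard offset (UTC−03:00), 09:45 UTC − 3h = 06:45 Irora Territory standard time.
Daylight saving runs 29 September 2024 – 2 February 2025; the standard-time date in Irora Territory, 11 March 2025, is outside that window, so Irora Territory is on standard time at UTC−03:00.
09:45 UTC − 3h = 06:45 Irora Territory.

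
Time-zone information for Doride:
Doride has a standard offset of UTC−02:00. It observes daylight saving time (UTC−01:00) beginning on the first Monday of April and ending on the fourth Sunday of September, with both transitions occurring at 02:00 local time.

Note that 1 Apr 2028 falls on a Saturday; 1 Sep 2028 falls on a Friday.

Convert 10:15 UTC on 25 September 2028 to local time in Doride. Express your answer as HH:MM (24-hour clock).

08:15

1 April 2028 is a Saturday, so the first Monday is April 3.
1 September 2028 is a Friday, so the first Sunday is September 3 and the fourth is September 24.
At the standard offset (UTC−02:00), 10:15 UTC − 2h = 08:15 Doride standard time.
The standard-time date in Doride, 25 September 2028, is outside the daylight-saving period (3 April – 24 September), so Doride is on standard time, UTC−02:00.
10:15 UTC − 2h = 08:15 local.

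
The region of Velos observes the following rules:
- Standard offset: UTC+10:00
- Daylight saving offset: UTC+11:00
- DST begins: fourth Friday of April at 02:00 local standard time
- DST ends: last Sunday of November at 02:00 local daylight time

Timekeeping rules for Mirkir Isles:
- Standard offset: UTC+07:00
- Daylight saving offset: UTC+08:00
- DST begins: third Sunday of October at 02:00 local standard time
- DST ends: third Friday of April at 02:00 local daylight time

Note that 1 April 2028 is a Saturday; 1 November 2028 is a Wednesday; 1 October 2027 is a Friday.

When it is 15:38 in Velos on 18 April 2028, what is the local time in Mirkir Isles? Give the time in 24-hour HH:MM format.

1 April 2028 is a Saturday, so the first Friday is April 7 and the fourth is April 28.
1 November 2028 is a Wednesday, so Sundays fall on 5, 12, 19, 26; the last is November 26.
Daylight saving runs 28 April – 26 November; 18 April 2028 is outside that window, so Velos is on standard time at UTC+10:00.
15:38 Velos − 10h = 05:38 UTC.
1 October 2027 is a Friday, so the first Sunday is October 3 and the third is October 17.
1 April 2028 is a Saturday, so the first Friday is April 7 and the third is April 21.
At the standard offset (UTC+07:00), 05:38 UTC + 7h = 12:38 Mirkir Isles standard time.
Daylight saving runs 17 October 2027 – 21 April 2028; the standard-time date in Mirkir Isles, 18 April 2028, is inside that window, so Mirkir Isles is at UTC+08:00.
05:38 UTC + 8h = 13:38 Mirkir Isles.

13:38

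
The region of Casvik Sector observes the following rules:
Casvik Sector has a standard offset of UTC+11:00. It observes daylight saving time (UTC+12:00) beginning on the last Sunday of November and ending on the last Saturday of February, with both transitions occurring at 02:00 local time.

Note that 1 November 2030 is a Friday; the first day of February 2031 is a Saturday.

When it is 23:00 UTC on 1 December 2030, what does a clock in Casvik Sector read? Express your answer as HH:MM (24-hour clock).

11:00

1 November 2030 is a Friday, so Sundays fall on 3, 10, 17, 24; the last is November 24.
1 February 2031 is a Saturday, so Saturdays fall on 1, 8, 15, 22; the last is February 22.
At the standard offset (UTC+11:00), 23:00 UTC + 11h = 10:00 Casvik Sector standard time (rolling into the next day, 2 December 2030).
The standard-time date in Casvik Sector, 2 December 2030, falls between 24 November 2030 and 22 February 2031, so daylight saving is in effect and Casvik Sector is at UTC+12:00.
23:00 UTC + 12h = 11:00 local (rolling into the next day, 2 December 2030).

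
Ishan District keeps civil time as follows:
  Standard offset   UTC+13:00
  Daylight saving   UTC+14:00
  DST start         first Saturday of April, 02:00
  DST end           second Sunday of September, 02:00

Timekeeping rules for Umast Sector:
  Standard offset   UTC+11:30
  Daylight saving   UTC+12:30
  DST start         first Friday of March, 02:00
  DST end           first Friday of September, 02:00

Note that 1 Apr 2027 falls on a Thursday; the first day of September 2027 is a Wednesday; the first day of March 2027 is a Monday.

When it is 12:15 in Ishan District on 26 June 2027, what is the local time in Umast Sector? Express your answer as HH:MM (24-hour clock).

10:45

1 April 2027 is a Thursday, so the first Saturday is April 3.
1 September 2027 is a Wednesday, so the first Sunday is September 5 and the second is September 12.
Daylight saving runs 3 April – 12 September; 26 June 2027 is inside that window, so Ishan District is at UTC+14:00.
12:15 Ishan District − 14h = 22:15 UTC (rolling into the previous day, 25 June 2027).
1 March 2027 is a Monday, so the first Friday is March 5.
1 September 2027 is a Wednesday, so the first Friday is September 3.
At the standard offset (UTC+11:30), 22:15 UTC + 11h30m = 09:45 Umast Sector standard time (rolling into the next day, 26 June 2027).
The standard-time date in Umast Sector, 26 June 2027, lies within the daylight-saving period (5 March – 3 September), so Umast Sector is on daylight time, UTC+12:30.
22:15 UTC + 12h30m = 10:45 Umast Sector (rolling into the next day, 26 June 2027).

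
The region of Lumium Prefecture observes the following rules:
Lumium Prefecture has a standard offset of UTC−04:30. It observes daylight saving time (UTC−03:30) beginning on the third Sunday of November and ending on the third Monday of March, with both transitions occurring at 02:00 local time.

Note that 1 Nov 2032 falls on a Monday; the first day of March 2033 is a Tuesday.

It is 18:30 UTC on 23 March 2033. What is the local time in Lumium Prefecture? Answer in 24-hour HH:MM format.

14:00

1 November 2032 is a Monday, so the first Sunday is November 7 and the third is November 21.
1 March 2033 is a Tuesday, so the first Monday is March 7 and the third is March 21.
At the standard offset (UTC−04:30), 18:30 UTC − 4h30m = 14:00 Lumium Prefecture standard time.
The standard-time date in Lumium Prefecture, 23 March 2033, does not fall between 21 November 2032 and 21 March 2033, so daylight saving is not in effect and Lumium Prefecture is at UTC−04:30.
18:30 UTC − 4h30m = 14:00 local.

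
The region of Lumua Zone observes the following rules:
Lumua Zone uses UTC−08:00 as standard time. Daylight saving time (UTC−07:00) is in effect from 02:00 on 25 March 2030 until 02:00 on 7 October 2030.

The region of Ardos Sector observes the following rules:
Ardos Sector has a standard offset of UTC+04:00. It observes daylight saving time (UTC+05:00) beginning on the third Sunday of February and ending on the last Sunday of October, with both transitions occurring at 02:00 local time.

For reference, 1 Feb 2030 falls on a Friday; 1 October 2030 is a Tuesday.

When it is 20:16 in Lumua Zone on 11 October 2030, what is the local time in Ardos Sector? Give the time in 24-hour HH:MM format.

11 October 2030 is outside the daylight-saving period (25 March – 7 October), so Lumua Zone is on standard time, UTC−08:00.
20:16 Lumua Zone + 8h = 04:16 UTC (rolling into the next day, 12 October 2030).
1 February 2030 is a Friday, so the first Sunday is February 3 and the third is February 17.
1 October 2030 is a Tuesday, so Sundays fall on 6, 13, 20, 27; the last is October 27.
At the standard offset (UTC+04:00), 04:16 UTC + 4h = 08:16 Ardos Sector standard time.
Daylight saving runs 17 February – 27 October; the standard-time date in Ardos Sector, 12 October 2030, is inside that window, so Ardos Sector is at UTC+05:00.
04:16 UTC + 5h = 09:16 Ardos Sector.

09:16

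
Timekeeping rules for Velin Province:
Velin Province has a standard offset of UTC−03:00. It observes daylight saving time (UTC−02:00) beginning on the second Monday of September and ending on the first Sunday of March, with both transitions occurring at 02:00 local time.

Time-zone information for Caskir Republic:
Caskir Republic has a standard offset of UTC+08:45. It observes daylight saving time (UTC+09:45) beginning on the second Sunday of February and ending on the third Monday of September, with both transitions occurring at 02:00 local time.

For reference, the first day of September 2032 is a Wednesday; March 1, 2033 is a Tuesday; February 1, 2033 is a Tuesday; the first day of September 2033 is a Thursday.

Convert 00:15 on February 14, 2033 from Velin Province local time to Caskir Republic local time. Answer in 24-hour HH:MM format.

12:00

1 September 2032 is a Wednesday, so the first Monday is September 6 and the second is September 13.
1 March 2033 is a Tuesday, so the first Sunday is March 6.
Daylight saving runs 13 September 2032 – 6 March 2033; February 14, 2033 is inside that window, so Velin Province is at UTC−02:00.
00:15 Velin Province + 2h = 02:15 UTC.
1 February 2033 is a Tuesday, so the first Sunday is February 6 and the second is February 13.
1 September 2033 is a Thursday, so the first Monday is September 5 and the third is September 19.
At the standard offset (UTC+08:45), 02:15 UTC + 8h45m = 11:00 Caskir Republic standard time.
The standard-time date in Caskir Republic, February 14, 2033, falls between 13 February and 19 September, so daylight saving is in effect and Caskir Republic is at UTC+09:45.
02:15 UTC + 9h45m = 12:00 Caskir Republic.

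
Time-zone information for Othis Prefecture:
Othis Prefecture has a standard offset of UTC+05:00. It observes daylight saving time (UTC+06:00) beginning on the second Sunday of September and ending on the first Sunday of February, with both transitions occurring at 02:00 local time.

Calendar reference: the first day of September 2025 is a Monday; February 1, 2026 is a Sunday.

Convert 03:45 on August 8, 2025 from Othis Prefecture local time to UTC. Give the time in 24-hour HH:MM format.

1 September 2025 is a Monday, so the first Sunday is September 7 and the second is September 14.
1 February 2026 is a Sunday, so the first Sunday is February 1.
August 8, 2025 is outside the daylight-saving period (14 September 2025 – 1 February 2026), so Othis Prefecture is on standard time, UTC+05:00.
03:45 local − 5h = 22:45 UTC (rolling into the previous day, 7 August 2025).

22:45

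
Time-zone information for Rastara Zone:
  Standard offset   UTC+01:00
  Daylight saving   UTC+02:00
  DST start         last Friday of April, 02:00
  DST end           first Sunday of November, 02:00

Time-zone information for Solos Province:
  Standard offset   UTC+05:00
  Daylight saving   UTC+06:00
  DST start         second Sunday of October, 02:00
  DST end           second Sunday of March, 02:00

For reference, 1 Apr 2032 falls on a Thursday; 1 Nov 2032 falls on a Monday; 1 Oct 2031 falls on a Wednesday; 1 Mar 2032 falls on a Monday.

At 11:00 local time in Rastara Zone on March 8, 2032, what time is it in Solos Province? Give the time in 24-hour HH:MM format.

1 April 2032 is a Thursday, so Fridays fall on 2, 9, 16, 23, 30; the last is April 30.
1 November 2032 is a Monday, so the first Sunday is November 7.
March 8, 2032 does not fall between 30 April and 7 November, so daylight saving is not in effect and Rastara Zone is at UTC+01:00.
11:00 Rastara Zone − 1h = 10:00 UTC.
1 October 2031 is a Wednesday, so the first Sunday is October 5 and the second is October 12.
1 March 2032 is a Monday, so the first Sunday is March 7 and the second is March 14.
At the standard offset (UTC+05:00), 10:00 UTC + 5h = 15:00 Solos Province standard time.
The standard-time date in Solos Province, March 8, 2032, falls between 12 October 2031 and 14 March 2032, so daylight saving is in effect and Solos Province is at UTC+06:00.
10:00 UTC + 6h = 16:00 Solos Province.

16:00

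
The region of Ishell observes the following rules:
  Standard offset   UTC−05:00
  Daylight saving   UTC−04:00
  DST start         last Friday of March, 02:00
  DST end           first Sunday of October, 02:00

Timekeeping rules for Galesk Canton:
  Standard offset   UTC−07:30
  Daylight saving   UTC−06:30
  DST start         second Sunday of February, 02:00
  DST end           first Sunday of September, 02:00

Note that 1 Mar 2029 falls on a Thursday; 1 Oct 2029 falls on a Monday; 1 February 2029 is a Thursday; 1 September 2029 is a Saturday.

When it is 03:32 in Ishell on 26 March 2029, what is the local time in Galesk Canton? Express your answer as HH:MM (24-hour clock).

02:02

1 March 2029 is a Thursday, so Fridays fall on 2, 9, 16, 23, 30; the last is March 30.
1 October 2029 is a Monday, so the first Sunday is October 7.
26 March 2029 is outside the daylight-saving period (30 March – 7 October), so Ishell is on standard time, UTC−05:00.
03:32 Ishell + 5h = 08:32 UTC.
1 February 2029 is a Thursday, so the first Sunday is February 4 and the second is February 11.
1 September 2029 is a Saturday, so the first Sunday is September 2.
At the standard offset (UTC−07:30), 08:32 UTC − 7h30m = 01:02 Galesk Canton standard time.
The standard-time date in Galesk Canton, 26 March 2029, falls between 11 February and 2 September, so daylight saving is in effect and Galesk Canton is at UTC−06:30.
08:32 UTC − 6h30m = 02:02 Galesk Canton.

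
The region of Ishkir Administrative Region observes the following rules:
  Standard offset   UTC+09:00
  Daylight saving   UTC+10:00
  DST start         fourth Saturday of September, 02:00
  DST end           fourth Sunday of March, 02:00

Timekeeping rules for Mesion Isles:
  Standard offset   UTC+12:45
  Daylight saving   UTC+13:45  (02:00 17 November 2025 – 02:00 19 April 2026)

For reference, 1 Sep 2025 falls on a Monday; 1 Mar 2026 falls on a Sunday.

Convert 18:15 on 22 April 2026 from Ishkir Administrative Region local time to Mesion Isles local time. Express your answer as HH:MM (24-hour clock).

1 September 2025 is a Monday, so the first Saturday is September 6 and the fourth is September 27.
1 March 2026 is a Sunday, so the first Sunday is March 1 and the fourth is March 22.
22 April 2026 is outside the daylight-saving period (27 September 2025 – 22 March 2026), so Ishkir Administrative Region is on standard time, UTC+09:00.
18:15 Ishkir Administrative Region − 9h = 09:15 UTC.
At the standard offset (UTC+12:45), 09:15 UTC + 12h45m = 22:00 Mesion Isles standard time.
The standard-time date in Mesion Isles, 22 April 2026, is outside the daylight-saving period (17 November 2025 – 19 April 2026), so Mesion Isles is on standard time, UTC+12:45.
09:15 UTC + 12h45m = 22:00 Mesion Isles.

22:00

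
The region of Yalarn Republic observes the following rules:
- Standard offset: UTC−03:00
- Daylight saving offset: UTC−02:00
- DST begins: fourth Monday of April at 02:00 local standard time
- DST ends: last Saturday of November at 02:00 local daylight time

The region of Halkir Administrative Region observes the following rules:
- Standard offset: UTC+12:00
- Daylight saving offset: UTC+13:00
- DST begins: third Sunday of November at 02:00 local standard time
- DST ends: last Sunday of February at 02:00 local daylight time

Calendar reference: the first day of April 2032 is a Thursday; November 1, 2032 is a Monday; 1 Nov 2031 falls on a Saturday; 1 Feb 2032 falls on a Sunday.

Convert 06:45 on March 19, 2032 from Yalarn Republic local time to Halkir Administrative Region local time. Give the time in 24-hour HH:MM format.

21:45

1 April 2032 is a Thursday, so the first Monday is April 5 and the fourth is April 26.
1 November 2032 is a Monday, so Saturdays fall on 6, 13, 20, 27; the last is November 27.
Daylight saving runs 26 April – 27 November; March 19, 2032 is outside that window, so Yalarn Republic is on standard time at UTC−03:00.
06:45 Yalarn Republic + 3h = 09:45 UTC.
1 November 2031 is a Saturday, so the first Sunday is November 2 and the third is November 16.
1 February 2032 is a Sunday, so Sundays fall on 1, 8, 15, 22, 29; the last is February 29.
At the standard offset (UTC+12:00), 09:45 UTC + 12h = 21:45 Halkir Administrative Region standard time.
The standard-time date in Halkir Administrative Region, March 19, 2032, does not fall between 16 November 2031 and 29 February 2032, so daylight saving is not in effect and Halkir Administrative Region is at UTC+12:00.
09:45 UTC + 12h = 21:45 Halkir Administrative Region.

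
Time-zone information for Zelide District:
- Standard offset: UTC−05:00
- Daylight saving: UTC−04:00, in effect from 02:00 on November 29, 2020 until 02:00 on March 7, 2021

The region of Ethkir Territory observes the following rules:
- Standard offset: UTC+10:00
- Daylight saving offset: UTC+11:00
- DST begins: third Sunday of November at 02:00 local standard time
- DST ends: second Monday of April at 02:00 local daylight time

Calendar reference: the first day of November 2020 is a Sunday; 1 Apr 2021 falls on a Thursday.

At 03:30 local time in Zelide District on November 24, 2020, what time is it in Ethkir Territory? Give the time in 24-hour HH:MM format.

November 24, 2020 does not fall between 29 November 2020 and 7 March 2021, so daylight saving is not in effect and Zelide District is at UTC−05:00.
03:30 Zelide District + 5h = 08:30 UTC.
1 November 2020 is a Sunday, so the first Sunday is November 1 and the third is November 15.
1 April 2021 is a Thursday, so the first Monday is April 5 and the second is April 12.
At the standard offset (UTC+10:00), 08:30 UTC + 10h = 18:30 Ethkir Territory standard time.
The standard-time date in Ethkir Territory, November 24, 2020, lies within the daylight-saving period (15 November 2020 – 12 April 2021), so Ethkir Territory is on daylight time, UTC+11:00.
08:30 UTC + 11h = 19:30 Ethkir Territory.

19:30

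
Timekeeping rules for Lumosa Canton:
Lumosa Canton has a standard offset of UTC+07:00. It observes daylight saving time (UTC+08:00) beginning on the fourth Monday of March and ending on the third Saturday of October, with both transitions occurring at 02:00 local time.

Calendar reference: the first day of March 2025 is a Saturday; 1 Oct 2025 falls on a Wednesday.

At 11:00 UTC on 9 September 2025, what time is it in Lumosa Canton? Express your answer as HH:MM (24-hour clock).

1 March 2025 is a Saturday, so the first Monday is March 3 and the fourth is March 24.
1 October 2025 is a Wednesday, so the first Saturday is October 4 and the third is October 18.
At the standard offset (UTC+07:00), 11:00 UTC + 7h = 18:00 Lumosa Canton standard time.
The standard-time date in Lumosa Canton, 9 September 2025, lies within the daylight-saving period (24 March – 18 October), so Lumosa Canton is on daylight time, UTC+08:00.
11:00 UTC + 8h = 19:00 local.

19:00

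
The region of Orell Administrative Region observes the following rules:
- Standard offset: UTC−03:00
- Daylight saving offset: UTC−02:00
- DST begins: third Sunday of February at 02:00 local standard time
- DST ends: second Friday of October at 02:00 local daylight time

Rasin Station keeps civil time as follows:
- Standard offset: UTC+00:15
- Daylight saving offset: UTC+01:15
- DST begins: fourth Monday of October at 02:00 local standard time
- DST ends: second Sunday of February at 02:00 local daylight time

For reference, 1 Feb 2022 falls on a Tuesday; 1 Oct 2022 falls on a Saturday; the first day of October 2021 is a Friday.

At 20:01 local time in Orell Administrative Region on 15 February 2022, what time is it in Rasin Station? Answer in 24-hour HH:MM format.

23:16

1 February 2022 is a Tuesday, so the first Sunday is February 6 and the third is February 20.
1 October 2022 is a Saturday, so the first Friday is October 7 and the second is October 14.
15 February 2022 is outside the daylight-saving period (20 February – 14 October), so Orell Administrative Region is on standard time, UTC−03:00.
20:01 Orell Administrative Region + 3h = 23:01 UTC.
1 October 2021 is a Friday, so the first Monday is October 4 and the fourth is October 25.
1 February 2022 is a Tuesday, so the first Sunday is February 6 and the second is February 13.
At the standard offset (UTC+00:15), 23:01 UTC + 0h15m = 23:16 Rasin Station standard time.
The standard-time date in Rasin Station, 15 February 2022, does not fall between 25 October 2021 and 13 February 2022, so daylight saving is not in effect and Rasin Station is at UTC+00:15.
23:01 UTC + 0h15m = 23:16 Rasin Station.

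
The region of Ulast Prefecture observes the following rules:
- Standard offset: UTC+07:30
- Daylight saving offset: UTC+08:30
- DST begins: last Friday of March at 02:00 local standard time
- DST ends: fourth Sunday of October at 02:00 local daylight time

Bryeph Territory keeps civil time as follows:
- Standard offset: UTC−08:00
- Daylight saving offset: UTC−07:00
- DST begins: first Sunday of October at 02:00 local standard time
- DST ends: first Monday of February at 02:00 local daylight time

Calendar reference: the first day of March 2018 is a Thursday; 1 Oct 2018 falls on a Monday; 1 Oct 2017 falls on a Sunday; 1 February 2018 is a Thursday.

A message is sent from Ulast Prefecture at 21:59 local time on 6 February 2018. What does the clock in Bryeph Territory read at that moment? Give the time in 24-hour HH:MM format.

06:29

1 March 2018 is a Thursday, so Fridays fall on 2, 9, 16, 23, 30; the last is March 30.
1 October 2018 is a Monday, so the first Sunday is October 7 and the fourth is October 28.
Daylight saving runs 30 March – 28 October; 6 February 2018 is outside that window, so Ulast Prefecture is on standard time at UTC+07:30.
21:59 Ulast Prefecture − 7h30m = 14:29 UTC.
1 October 2017 is a Sunday, so the first Sunday is October 1.
1 February 2018 is a Thursday, so the first Monday is February 5.
At the standard offset (UTC−08:00), 14:29 UTC − 8h = 06:29 Bryeph Territory standard time.
The standard-time date in Bryeph Territory, 6 February 2018, is outside the daylight-saving period (1 October 2017 – 5 February 2018), so Bryeph Territory is on standard time, UTC−08:00.
14:29 UTC − 8h = 06:29 Bryeph Territory.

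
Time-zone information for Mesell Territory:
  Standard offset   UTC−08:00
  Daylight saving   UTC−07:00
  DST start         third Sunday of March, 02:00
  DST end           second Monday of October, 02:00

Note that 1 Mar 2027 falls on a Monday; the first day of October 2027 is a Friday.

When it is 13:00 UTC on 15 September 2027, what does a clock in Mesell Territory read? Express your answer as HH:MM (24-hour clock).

1 March 2027 is a Monday, so the first Sunday is March 7 and the third is March 21.
1 October 2027 is a Friday, so the first Monday is October 4 and the second is October 11.
At the standard offset (UTC−08:00), 13:00 UTC − 8h = 05:00 Mesell Territory standard time.
Daylight saving runs 21 March – 11 October; the standard-time date in Mesell Territory, 15 September 2027, is inside that window, so Mesell Territory is at UTC−07:00.
13:00 UTC − 7h = 06:00 local.

06:00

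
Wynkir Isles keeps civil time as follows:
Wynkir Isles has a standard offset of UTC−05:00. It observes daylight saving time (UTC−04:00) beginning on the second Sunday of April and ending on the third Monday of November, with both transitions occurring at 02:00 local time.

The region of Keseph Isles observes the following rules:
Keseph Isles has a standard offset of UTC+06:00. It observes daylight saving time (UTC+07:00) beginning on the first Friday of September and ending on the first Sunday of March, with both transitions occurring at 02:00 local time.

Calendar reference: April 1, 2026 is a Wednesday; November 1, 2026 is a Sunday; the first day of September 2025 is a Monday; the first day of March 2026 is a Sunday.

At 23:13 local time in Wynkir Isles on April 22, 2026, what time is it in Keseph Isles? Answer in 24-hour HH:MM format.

1 April 2026 is a Wednesday, so the first Sunday is April 5 and the second is April 12.
1 November 2026 is a Sunday, so the first Monday is November 2 and the third is November 16.
April 22, 2026 lies within the daylight-saving period (12 April – 16 November), so Wynkir Isles is on daylight time, UTC−04:00.
23:13 Wynkir Isles + 4h = 03:13 UTC (rolling into the next day, 23 April 2026).
1 September 2025 is a Monday, so the first Friday is September 5.
1 March 2026 is a Sunday, so the first Sunday is March 1.
At the standard offset (UTC+06:00), 03:13 UTC + 6h = 09:13 Keseph Isles standard time.
The standard-time date in Keseph Isles, April 23, 2026, is outside the daylight-saving period (5 September 2025 – 1 March 2026), so Keseph Isles is on standard time, UTC+06:00.
03:13 UTC + 6h = 09:13 Keseph Isles.

09:13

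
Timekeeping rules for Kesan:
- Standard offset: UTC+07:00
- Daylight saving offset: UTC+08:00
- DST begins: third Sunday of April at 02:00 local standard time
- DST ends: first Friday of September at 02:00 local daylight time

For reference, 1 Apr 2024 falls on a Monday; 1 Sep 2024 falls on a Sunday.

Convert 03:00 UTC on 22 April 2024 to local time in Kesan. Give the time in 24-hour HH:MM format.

1 April 2024 is a Monday, so the first Sunday is April 7 and the third is April 21.
1 September 2024 is a Sunday, so the first Friday is September 6.
At the standard offset (UTC+07:00), 03:00 UTC + 7h = 10:00 Kesan standard time.
Daylight saving runs 21 April – 6 September; the standard-time date in Kesan, 22 April 2024, is inside that window, so Kesan is at UTC+08:00.
03:00 UTC + 8h = 11:00 local.

11:00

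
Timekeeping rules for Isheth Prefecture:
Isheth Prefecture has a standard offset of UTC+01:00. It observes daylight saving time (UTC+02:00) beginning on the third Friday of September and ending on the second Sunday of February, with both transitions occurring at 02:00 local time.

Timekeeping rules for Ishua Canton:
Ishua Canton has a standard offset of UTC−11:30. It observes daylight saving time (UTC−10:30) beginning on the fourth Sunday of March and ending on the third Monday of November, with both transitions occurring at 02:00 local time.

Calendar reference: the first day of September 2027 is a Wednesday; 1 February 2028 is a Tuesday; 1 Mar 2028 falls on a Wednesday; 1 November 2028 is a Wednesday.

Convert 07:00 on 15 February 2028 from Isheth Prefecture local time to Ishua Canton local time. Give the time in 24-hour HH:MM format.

18:30

1 September 2027 is a Wednesday, so the first Friday is September 3 and the third is September 17.
1 February 2028 is a Tuesday, so the first Sunday is February 6 and the second is February 13.
Daylight saving runs 17 September 2027 – 13 February 2028; 15 February 2028 is outside that window, so Isheth Prefecture is on standard time at UTC+01:00.
07:00 Isheth Prefecture − 1h = 06:00 UTC.
1 March 2028 is a Wednesday, so the first Sunday is March 5 and the fourth is March 26.
1 November 2028 is a Wednesday, so the first Monday is November 6 and the third is November 20.
At the standard offset (UTC−11:30), 06:00 UTC − 11h30m = 18:30 Ishua Canton standard time (rolling into the previous day, 14 February 2028).
The standard-time date in Ishua Canton, 14 February 2028, is outside the daylight-saving period (26 March – 20 November), so Ishua Canton is on standard time, UTC−11:30.
06:00 UTC − 11h30m = 18:30 Ishua Canton (rolling into the previous day, 14 February 2028).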